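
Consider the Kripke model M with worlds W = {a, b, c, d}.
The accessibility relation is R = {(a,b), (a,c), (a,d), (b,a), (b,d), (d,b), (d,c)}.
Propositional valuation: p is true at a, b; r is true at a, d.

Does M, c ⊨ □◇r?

Yes

At c: no accessible worlds, so □◇r holds vacuously.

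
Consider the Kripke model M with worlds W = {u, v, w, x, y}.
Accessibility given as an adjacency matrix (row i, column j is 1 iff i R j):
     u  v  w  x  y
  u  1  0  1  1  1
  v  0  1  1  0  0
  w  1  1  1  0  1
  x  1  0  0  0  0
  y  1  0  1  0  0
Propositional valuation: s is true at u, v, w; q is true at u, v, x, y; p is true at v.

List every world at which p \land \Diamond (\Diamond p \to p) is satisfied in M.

v

Let φ = p \land \Diamond (\Diamond p \to p). Evaluate φ at each world:
  u (successors {u, w, x, y}): φ is false.
  v (successors {v, w}): φ is true.
  w (successors {u, v, w, y}): φ is false.
  x (successors {u}): φ is false.
  y (successors {u, w}): φ is false.
For instance, at w:
  At w: p is false, \Diamond (\Diamond p \to p) is true, so p \land \Diamond (\Diamond p \to p) is false.
    At w: \Diamond (\Diamond p \to p) requires \Diamond p \to p at some successor in {u, v, w, y}.
      \Diamond p \to p holds at u, so \Diamond (\Diamond p \to p) is true at w.
Satisfying worlds: {v}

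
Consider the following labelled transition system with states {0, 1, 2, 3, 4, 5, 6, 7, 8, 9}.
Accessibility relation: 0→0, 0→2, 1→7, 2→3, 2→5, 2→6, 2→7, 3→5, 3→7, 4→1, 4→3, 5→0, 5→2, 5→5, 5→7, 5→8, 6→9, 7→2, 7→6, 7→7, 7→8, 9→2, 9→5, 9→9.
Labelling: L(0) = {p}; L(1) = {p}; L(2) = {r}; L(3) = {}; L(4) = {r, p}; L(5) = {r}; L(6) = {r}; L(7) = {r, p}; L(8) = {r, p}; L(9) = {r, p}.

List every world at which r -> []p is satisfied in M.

0, 1, 3, 6, 8

Let φ = r -> []p. Evaluate φ at each world:
  0 (successors {0, 2}): φ is true.
  1 (successors {7}): φ is true.
  2 (successors {3, 5, 6, 7}): φ is false.
  3 (successors {5, 7}): φ is true.
  4 (successors {1, 3}): φ is false.
  5 (successors {0, 2, 5, 7, 8}): φ is false.
  6 (successors {9}): φ is true.
  7 (successors {2, 6, 7, 8}): φ is false.
  8 (successors ∅): φ is true.
  9 (successors {2, 5, 9}): φ is false.
For instance, at 6:
  At 6: r is true, []p is true, so r -> []p is true.
    At 6: []p requires p at every successor {9}.
      At 9: p is true.
    So []p is true at 6.
Satisfying worlds: {0, 1, 3, 6, 8}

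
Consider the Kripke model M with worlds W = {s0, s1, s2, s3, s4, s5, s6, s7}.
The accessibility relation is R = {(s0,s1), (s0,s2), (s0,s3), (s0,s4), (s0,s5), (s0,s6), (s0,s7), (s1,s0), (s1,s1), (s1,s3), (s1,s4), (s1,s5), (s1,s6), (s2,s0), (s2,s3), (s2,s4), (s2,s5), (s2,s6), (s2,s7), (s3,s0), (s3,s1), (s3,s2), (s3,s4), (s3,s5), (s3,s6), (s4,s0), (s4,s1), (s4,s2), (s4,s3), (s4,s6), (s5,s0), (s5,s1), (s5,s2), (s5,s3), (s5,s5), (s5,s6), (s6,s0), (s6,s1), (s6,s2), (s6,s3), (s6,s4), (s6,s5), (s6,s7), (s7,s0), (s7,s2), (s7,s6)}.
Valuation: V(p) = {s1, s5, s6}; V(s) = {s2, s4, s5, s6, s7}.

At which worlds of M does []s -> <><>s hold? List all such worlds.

s0, s1, s2, s3, s4, s5, s6, s7

Let φ = []s -> <><>s. Evaluate φ at each world:
  s0 (successors {s1, s2, s3, s4, s5, s6, s7}): φ is true.
  s1 (successors {s0, s1, s3, s4, s5, s6}): φ is true.
  s2 (successors {s0, s3, s4, s5, s6, s7}): φ is true.
  s3 (successors {s0, s1, s2, s4, s5, s6}): φ is true.
  s4 (successors {s0, s1, s2, s3, s6}): φ is true.
  s5 (successors {s0, s1, s2, s3, s5, s6}): φ is true.
  s6 (successors {s0, s1, s2, s3, s4, s5, s7}): φ is true.
  s7 (successors {s0, s2, s6}): φ is true.
For instance, at s0:
  At s0: []s is false, <><>s is true, so []s -> <><>s is true.
    At s0: []s requires s at every successor {s1, s2, s3, s4, s5, s6, s7}.
      s fails at s1, so []s is false at s0.
    At s0: <><>s requires <>s at some successor in {s1, s2, s3, s4, s5, s6, s7}.
      <>s holds at s1, so <><>s is true at s0.
Satisfying worlds: {s0, s1, s2, s3, s4, s5, s6, s7}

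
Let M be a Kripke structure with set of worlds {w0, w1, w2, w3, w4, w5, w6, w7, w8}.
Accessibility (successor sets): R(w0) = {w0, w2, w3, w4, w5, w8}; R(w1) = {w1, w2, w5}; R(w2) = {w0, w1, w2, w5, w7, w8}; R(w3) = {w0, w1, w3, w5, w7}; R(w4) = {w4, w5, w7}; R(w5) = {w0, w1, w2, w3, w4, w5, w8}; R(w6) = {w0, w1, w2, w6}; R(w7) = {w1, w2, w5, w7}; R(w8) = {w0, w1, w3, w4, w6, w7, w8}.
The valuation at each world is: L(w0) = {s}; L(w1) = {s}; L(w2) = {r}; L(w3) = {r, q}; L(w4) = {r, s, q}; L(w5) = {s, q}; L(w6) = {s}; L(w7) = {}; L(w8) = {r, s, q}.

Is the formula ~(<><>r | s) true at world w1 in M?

At w1: <><>r | s is true, so ~(<><>r | s) is false.
  At w1: <><>r is true, s is true, so <><>r | s is true.
    At w1: <><>r requires <>r at some successor in {w1, w2, w5}.
      <>r holds at w1, so <><>r is true at w1.

No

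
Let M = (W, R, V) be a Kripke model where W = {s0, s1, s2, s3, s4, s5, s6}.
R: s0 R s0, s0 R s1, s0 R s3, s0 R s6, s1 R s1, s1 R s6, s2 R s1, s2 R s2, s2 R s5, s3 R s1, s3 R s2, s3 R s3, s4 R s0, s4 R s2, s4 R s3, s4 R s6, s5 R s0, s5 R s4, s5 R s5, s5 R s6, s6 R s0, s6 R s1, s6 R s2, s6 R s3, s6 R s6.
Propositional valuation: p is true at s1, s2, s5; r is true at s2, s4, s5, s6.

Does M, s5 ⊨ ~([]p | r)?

No

Recall that []ψ holds at a world iff ψ holds at every accessible world, and <>ψ holds iff ψ holds at some accessible world.
At s5: []p | r is true, so ~([]p | r) is false.
  At s5: []p is false, r is true, so []p | r is true.
    At s5: []p requires p at every successor {s0, s4, s5, s6}.
      p fails at s0, so []p is false at s5.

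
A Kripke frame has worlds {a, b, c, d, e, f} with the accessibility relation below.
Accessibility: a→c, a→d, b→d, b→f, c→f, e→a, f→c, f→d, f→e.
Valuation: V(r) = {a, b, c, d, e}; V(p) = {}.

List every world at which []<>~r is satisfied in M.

d

Let φ = []<>~r. Evaluate φ at each world:
  a (successors {c, d}): φ is false.
  b (successors {d, f}): φ is false.
  c (successors {f}): φ is false.
  d (successors ∅): φ is true.
  e (successors {a}): φ is false.
  f (successors {c, d, e}): φ is false.
For instance, at b:
  At b: []<>~r requires <>~r at every successor {d, f}.
    <>~r fails at d, so []<>~r is false at b.
      At d: no accessible worlds, so <>~r is false.
Satisfying worlds: {d}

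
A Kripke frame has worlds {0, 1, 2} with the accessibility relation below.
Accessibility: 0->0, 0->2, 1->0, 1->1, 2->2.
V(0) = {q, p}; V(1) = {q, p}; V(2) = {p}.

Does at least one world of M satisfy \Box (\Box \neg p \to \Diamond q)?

Let φ = \Box (\Box \neg p \to \Diamond q). Evaluate φ at each world:
  0 (successors {0, 2}): φ is true.
  1 (successors {0, 1}): φ is true.
  2 (successors {2}): φ is true.
Detail at 0 (witness):
  At 0: \Box (\Box \neg p \to \Diamond q) requires \Box \neg p \to \Diamond q at every successor {0, 2}.
      At 0: \Box \neg p is false, \Diamond q is true, so \Box \neg p \to \Diamond q is true.
      At 2: \Box \neg p is false, \Diamond q is false, so \Box \neg p \to \Diamond q is true.
  So \Box (\Box \neg p \to \Diamond q) is true at 0.

Yes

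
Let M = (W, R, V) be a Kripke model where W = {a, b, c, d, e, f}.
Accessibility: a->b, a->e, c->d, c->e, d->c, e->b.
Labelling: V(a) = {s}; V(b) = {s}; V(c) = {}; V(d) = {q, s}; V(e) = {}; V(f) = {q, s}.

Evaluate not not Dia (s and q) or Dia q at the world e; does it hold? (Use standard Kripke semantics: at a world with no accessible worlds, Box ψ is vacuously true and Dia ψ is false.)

No

Recall that Dia ψ holds at a world iff ψ holds at some accessible world.
At e: not not Dia (s and q) is false, Dia q is false, so not not Dia (s and q) or Dia q is false.
  At e: not Dia (s and q) is true, so not not Dia (s and q) is false.
    At e: Dia (s and q) is false, so not Dia (s and q) is true.
      At e: Dia (s and q) requires s and q at some successor in {b}.
        At b: s and q is false.
      So Dia (s and q) is false at e.
  At e: Dia q requires q at some successor in {b}.
    At b: q is false.
  So Dia q is false at e.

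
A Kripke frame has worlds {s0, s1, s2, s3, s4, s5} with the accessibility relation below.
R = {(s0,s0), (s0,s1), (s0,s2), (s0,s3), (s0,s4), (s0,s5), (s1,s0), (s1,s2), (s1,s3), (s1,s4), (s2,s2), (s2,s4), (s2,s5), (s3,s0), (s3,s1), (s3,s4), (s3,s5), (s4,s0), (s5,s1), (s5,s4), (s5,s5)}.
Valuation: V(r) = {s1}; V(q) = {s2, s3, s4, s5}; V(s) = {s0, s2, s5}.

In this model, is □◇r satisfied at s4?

Yes

Recall that □ψ holds at a world iff ψ holds at every accessible world, and ◇ψ holds iff ψ holds at some accessible world.
At s4: □◇r requires ◇r at every successor {s0}.
    At s0: ◇r requires r at some successor in {s0, s1, s2, s3, s4, s5}.
      r holds at s1, so ◇r is true at s0.
So □◇r is true at s4.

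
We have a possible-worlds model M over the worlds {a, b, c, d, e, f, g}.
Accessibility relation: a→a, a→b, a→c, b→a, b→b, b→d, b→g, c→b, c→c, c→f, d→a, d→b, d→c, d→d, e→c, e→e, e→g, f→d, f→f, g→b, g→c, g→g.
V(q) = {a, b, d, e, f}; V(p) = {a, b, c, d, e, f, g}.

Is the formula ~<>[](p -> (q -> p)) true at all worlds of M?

No

Recall that []ψ holds at a world iff ψ holds at every accessible world, and <>ψ holds iff ψ holds at some accessible world.
Let φ = ~<>[](p -> (q -> p)). Evaluate φ at each world:
  a (successors {a, b, c}): φ is false.
  b (successors {a, b, d, g}): φ is false.
  c (successors {b, c, f}): φ is false.
  d (successors {a, b, c, d}): φ is false.
  e (successors {c, e, g}): φ is false.
  f (successors {d, f}): φ is false.
  g (successors {b, c, g}): φ is false.
Detail at a (counterexample):
  At a: <>[](p -> (q -> p)) is true, so ~<>[](p -> (q -> p)) is false.
    At a: <>[](p -> (q -> p)) requires [](p -> (q -> p)) at some successor in {a, b, c}.
      [](p -> (q -> p)) holds at a, so <>[](p -> (q -> p)) is true at a.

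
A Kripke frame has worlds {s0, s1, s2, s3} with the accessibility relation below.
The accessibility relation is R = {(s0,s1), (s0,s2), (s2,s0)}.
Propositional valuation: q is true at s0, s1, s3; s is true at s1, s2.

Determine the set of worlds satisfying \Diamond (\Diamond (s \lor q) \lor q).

Let φ = \Diamond (\Diamond (s \lor q) \lor q). Evaluate φ at each world:
  s0 (successors {s1, s2}): φ is true.
  s1 (successors ∅): φ is false.
  s2 (successors {s0}): φ is true.
  s3 (successors ∅): φ is false.
For instance, at s2:
  At s2: \Diamond (\Diamond (s \lor q) \lor q) requires \Diamond (s \lor q) \lor q at some successor in {s0}.
    \Diamond (s \lor q) \lor q holds at s0, so \Diamond (\Diamond (s \lor q) \lor q) is true at s2.
      At s0: \Diamond (s \lor q) is true, q is true, so \Diamond (s \lor q) \lor q is true.
Satisfying worlds: {s0, s2}

s0, s2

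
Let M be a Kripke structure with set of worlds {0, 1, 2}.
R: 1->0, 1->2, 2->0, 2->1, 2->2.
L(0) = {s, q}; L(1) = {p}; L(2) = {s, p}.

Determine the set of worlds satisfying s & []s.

Let φ = s & []s. Evaluate φ at each world:
  0 (successors ∅): φ is true.
  1 (successors {0, 2}): φ is false.
  2 (successors {0, 1, 2}): φ is false.
For instance, at 1:
  At 1: s is false, []s is true, so s & []s is false.
    At 1: []s requires s at every successor {0, 2}.
      At 0: s is true.
      At 2: s is true.
    So []s is true at 1.
Satisfying worlds: {0}

0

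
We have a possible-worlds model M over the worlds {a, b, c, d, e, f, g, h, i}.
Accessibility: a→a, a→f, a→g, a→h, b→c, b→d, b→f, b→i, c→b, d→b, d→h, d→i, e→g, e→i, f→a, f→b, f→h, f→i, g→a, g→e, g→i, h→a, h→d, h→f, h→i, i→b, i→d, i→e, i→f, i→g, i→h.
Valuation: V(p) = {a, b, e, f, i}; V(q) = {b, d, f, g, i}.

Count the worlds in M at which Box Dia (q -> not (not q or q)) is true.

6

Let φ = Box Dia (q -> not (not q or q)). Evaluate φ at each world:
  a (successors {a, f, g, h}): φ is true.
  b (successors {c, d, f, i}): φ is false.
  c (successors {b}): φ is true.
  d (successors {b, h, i}): φ is true.
  e (successors {g, i}): φ is true.
  f (successors {a, b, h, i}): φ is true.
  g (successors {a, e, i}): φ is false.
  h (successors {a, d, f, i}): φ is true.
  i (successors {b, d, e, f, g, h}): φ is false.
For instance, at e:
  At e: Box Dia (q -> not (not q or q)) requires Dia (q -> not (not q or q)) at every successor {g, i}.
      At g: Dia (q -> not (not q or q)) requires q -> not (not q or q) at some successor in {a, e, i}.
        q -> not (not q or q) holds at a, so Dia (q -> not (not q or q)) is true at g.
      At i: Dia (q -> not (not q or q)) requires q -> not (not q or q) at some successor in {b, d, e, f, g, h}.
        q -> not (not q or q) holds at e, so Dia (q -> not (not q or q)) is true at i.
  So Box Dia (q -> not (not q or q)) is true at e.
Satisfying worlds: {a, c, d, e, f, h}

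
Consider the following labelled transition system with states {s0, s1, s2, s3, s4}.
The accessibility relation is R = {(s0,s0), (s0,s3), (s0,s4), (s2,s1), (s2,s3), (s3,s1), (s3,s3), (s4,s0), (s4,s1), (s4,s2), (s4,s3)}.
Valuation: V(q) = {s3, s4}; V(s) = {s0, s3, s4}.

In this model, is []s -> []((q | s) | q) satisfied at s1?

Recall that []ψ holds at a world iff ψ holds at every accessible world, and <>ψ holds iff ψ holds at some accessible world.
At s1: []s is true, []((q | s) | q) is true, so []s -> []((q | s) | q) is true.
  At s1: no accessible worlds, so []s holds vacuously.
  At s1: no accessible worlds, so []((q | s) | q) holds vacuously.

Yes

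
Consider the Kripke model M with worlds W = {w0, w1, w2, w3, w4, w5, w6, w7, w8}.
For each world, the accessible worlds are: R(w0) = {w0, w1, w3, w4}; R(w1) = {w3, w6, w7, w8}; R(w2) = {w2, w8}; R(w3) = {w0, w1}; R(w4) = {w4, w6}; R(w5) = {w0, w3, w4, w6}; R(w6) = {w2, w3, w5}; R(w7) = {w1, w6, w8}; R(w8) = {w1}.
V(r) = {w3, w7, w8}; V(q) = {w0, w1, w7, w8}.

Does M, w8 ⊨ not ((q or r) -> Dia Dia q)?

No

At w8: (q or r) -> Dia Dia q is true, so not ((q or r) -> Dia Dia q) is false.
  At w8: q or r is true, Dia Dia q is true, so (q or r) -> Dia Dia q is true.
    At w8: Dia Dia q requires Dia q at some successor in {w1}.
      Dia q holds at w1, so Dia Dia q is true at w8.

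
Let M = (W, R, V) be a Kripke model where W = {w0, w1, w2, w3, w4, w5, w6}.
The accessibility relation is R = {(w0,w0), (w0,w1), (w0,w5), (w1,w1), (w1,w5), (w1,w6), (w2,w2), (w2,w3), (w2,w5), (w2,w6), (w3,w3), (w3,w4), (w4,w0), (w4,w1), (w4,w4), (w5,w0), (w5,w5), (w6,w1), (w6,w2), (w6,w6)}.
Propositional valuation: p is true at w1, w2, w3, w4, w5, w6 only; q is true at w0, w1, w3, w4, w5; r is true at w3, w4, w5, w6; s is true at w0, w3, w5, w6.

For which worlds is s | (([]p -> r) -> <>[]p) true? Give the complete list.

Let φ = s | (([]p -> r) -> <>[]p). Evaluate φ at each world:
  w0 (successors {w0, w1, w5}): φ is true.
  w1 (successors {w1, w5, w6}): φ is true.
  w2 (successors {w2, w3, w5, w6}): φ is true.
  w3 (successors {w3, w4}): φ is true.
  w4 (successors {w0, w1, w4}): φ is true.
  w5 (successors {w0, w5}): φ is true.
  w6 (successors {w1, w2, w6}): φ is true.
For instance, at w0:
  At w0: s is true, ([]p -> r) -> <>[]p is true, so s | (([]p -> r) -> <>[]p) is true.
    At w0: []p -> r is true, <>[]p is true, so ([]p -> r) -> <>[]p is true.
      At w0: []p is false, r is false, so []p -> r is true.
      At w0: <>[]p requires []p at some successor in {w0, w1, w5}.
        []p holds at w1, so <>[]p is true at w0.
Satisfying worlds: {w0, w1, w2, w3, w4, w5, w6}

w0, w1, w2, w3, w4, w5, w6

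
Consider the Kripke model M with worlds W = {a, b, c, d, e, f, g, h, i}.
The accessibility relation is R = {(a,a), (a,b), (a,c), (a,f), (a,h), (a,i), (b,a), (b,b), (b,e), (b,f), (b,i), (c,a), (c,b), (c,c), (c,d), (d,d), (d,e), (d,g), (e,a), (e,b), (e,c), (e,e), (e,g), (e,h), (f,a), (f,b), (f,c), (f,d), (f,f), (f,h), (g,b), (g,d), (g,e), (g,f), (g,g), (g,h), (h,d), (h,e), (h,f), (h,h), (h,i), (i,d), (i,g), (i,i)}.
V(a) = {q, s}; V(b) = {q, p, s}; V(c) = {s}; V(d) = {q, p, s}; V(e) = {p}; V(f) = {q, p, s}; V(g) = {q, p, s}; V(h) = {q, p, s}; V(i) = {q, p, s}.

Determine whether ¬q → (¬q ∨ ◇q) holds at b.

Yes

At b: ¬q is false, ¬q ∨ ◇q is true, so ¬q → (¬q ∨ ◇q) is true.
  At b: ¬q is false, ◇q is true, so ¬q ∨ ◇q is true.
    At b: ◇q requires q at some successor in {a, b, e, f, i}.
      q holds at a, so ◇q is true at b.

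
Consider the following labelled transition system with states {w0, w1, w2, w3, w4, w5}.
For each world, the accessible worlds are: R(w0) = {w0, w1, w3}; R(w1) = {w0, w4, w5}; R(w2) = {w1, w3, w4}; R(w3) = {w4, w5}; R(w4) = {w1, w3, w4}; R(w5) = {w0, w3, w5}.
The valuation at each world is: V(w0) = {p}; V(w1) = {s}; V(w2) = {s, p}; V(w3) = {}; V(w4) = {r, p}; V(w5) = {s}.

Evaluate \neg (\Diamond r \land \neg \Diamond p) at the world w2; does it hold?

Yes

At w2: \Diamond r \land \neg \Diamond p is false, so \neg (\Diamond r \land \neg \Diamond p) is true.
  At w2: \Diamond r is true, \neg \Diamond p is false, so \Diamond r \land \neg \Diamond p is false.
    At w2: \Diamond r requires r at some successor in {w1, w3, w4}.
      r holds at w4, so \Diamond r is true at w2.
    At w2: \Diamond p is true, so \neg \Diamond p is false.
      At w2: \Diamond p requires p at some successor in {w1, w3, w4}.
        p holds at w4, so \Diamond p is true at w2.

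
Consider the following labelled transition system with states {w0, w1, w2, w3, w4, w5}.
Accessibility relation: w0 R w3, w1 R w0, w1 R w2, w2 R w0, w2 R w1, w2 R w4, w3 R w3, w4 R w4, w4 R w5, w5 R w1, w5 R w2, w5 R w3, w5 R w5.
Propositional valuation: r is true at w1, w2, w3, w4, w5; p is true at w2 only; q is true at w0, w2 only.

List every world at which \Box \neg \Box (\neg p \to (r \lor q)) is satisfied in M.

none

Let φ = \Box \neg \Box (\neg p \to (r \lor q)). Evaluate φ at each world:
  w0 (successors {w3}): φ is false.
  w1 (successors {w0, w2}): φ is false.
  w2 (successors {w0, w1, w4}): φ is false.
  w3 (successors {w3}): φ is false.
  w4 (successors {w4, w5}): φ is false.
  w5 (successors {w1, w2, w3, w5}): φ is false.
For instance, at w1:
  At w1: \Box \neg \Box (\neg p \to (r \lor q)) requires \neg \Box (\neg p \to (r \lor q)) at every successor {w0, w2}.
    \neg \Box (\neg p \to (r \lor q)) fails at w0, so \Box \neg \Box (\neg p \to (r \lor q)) is false at w1.
      At w0: \Box (\neg p \to (r \lor q)) is true, so \neg \Box (\neg p \to (r \lor q)) is false.
Satisfying worlds: none.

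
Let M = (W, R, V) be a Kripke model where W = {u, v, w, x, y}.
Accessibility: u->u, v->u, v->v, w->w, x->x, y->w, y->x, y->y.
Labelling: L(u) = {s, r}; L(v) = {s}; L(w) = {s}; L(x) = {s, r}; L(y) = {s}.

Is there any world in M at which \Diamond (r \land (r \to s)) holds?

Yes

Let φ = \Diamond (r \land (r \to s)). Evaluate φ at each world:
  u (successors {u}): φ is true.
  v (successors {u, v}): φ is true.
  w (successors {w}): φ is false.
  x (successors {x}): φ is true.
  y (successors {w, x, y}): φ is true.
Detail at u (witness):
  At u: \Diamond (r \land (r \to s)) requires r \land (r \to s) at some successor in {u}.
    r \land (r \to s) holds at u, so \Diamond (r \land (r \to s)) is true at u.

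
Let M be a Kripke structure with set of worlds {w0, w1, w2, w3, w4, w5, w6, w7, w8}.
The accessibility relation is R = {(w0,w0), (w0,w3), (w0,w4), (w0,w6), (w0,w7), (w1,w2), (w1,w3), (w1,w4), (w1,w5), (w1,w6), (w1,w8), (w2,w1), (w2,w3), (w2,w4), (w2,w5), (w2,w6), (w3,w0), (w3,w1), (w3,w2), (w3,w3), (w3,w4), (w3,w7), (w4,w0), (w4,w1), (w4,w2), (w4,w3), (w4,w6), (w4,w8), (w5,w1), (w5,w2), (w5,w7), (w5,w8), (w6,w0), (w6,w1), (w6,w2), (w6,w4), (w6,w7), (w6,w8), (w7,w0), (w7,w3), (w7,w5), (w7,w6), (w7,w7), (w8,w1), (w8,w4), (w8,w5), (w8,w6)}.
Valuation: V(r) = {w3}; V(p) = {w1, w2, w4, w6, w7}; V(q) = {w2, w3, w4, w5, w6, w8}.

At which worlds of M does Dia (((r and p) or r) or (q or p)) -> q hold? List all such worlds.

Let φ = Dia (((r and p) or r) or (q or p)) -> q. Evaluate φ at each world:
  w0 (successors {w0, w3, w4, w6, w7}): φ is false.
  w1 (successors {w2, w3, w4, w5, w6, w8}): φ is false.
  w2 (successors {w1, w3, w4, w5, w6}): φ is true.
  w3 (successors {w0, w1, w2, w3, w4, w7}): φ is true.
  w4 (successors {w0, w1, w2, w3, w6, w8}): φ is true.
  w5 (successors {w1, w2, w7, w8}): φ is true.
  w6 (successors {w0, w1, w2, w4, w7, w8}): φ is true.
  w7 (successors {w0, w3, w5, w6, w7}): φ is false.
  w8 (successors {w1, w4, w5, w6}): φ is true.
For instance, at w1:
  At w1: Dia (((r and p) or r) or (q or p)) is true, q is false, so Dia (((r and p) or r) or (q or p)) -> q is false.
    At w1: Dia (((r and p) or r) or (q or p)) requires ((r and p) or r) or (q or p) at some successor in {w2, w3, w4, w5, w6, w8}.
      ((r and p) or r) or (q or p) holds at w2, so Dia (((r and p) or r) or (q or p)) is true at w1.
Satisfying worlds: {w2, w3, w4, w5, w6, w8}

w2, w3, w4, w5, w6, w8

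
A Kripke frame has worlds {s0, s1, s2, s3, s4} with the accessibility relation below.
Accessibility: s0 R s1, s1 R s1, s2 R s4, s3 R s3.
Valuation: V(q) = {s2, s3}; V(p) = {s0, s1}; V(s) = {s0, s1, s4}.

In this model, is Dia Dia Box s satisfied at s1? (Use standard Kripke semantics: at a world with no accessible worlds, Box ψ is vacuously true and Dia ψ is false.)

At s1: Dia Dia Box s requires Dia Box s at some successor in {s1}.
  Dia Box s holds at s1, so Dia Dia Box s is true at s1.
    At s1: Dia Box s requires Box s at some successor in {s1}.
      Box s holds at s1, so Dia Box s is true at s1.

Yes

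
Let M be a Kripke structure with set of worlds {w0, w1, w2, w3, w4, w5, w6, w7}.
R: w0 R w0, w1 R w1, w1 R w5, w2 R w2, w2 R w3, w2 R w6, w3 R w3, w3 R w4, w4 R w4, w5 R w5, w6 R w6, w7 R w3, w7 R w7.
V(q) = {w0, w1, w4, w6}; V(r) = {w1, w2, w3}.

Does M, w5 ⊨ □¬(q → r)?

No

Recall that □ψ holds at a world iff ψ holds at every accessible world, and ◇ψ holds iff ψ holds at some accessible world.
At w5: □¬(q → r) requires ¬(q → r) at every successor {w5}.
  ¬(q → r) fails at w5, so □¬(q → r) is false at w5.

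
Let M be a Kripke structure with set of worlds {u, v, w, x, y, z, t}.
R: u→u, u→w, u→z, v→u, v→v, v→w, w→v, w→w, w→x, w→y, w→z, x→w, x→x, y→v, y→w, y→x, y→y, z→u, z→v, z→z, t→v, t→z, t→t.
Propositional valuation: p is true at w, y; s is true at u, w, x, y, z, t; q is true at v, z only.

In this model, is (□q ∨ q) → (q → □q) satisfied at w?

Yes

At w: □q ∨ q is false, q → □q is true, so (□q ∨ q) → (q → □q) is true.
  At w: □q is false, q is false, so □q ∨ q is false.
    At w: □q requires q at every successor {v, w, x, y, z}.
      q fails at w, so □q is false at w.
  At w: q is false, □q is false, so q → □q is true.
    At w: □q requires q at every successor {v, w, x, y, z}.
      q fails at w, so □q is false at w.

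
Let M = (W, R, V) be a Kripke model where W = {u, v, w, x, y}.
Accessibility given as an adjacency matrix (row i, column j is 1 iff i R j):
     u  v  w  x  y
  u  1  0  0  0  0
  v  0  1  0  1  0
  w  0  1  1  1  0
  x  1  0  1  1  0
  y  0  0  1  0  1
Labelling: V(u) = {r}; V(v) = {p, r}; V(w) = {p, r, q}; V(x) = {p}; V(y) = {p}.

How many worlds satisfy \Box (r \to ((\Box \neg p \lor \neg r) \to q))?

Let φ = \Box (r \to ((\Box \neg p \lor \neg r) \to q)). Evaluate φ at each world:
  u (successors {u}): φ is false.
  v (successors {v, x}): φ is true.
  w (successors {v, w, x}): φ is true.
  x (successors {u, w, x}): φ is false.
  y (successors {w, y}): φ is true.
For instance, at w:
  At w: \Box (r \to ((\Box \neg p \lor \neg r) \to q)) requires r \to ((\Box \neg p \lor \neg r) \to q) at every successor {v, w, x}.
      At v: r is true, (\Box \neg p \lor \neg r) \to q is true, so r \to ((\Box \neg p \lor \neg r) \to q) is true.
      At w: r is true, (\Box \neg p \lor \neg r) \to q is true, so r \to ((\Box \neg p \lor \neg r) \to q) is true.
      At x: r is false, (\Box \neg p \lor \neg r) \to q is false, so r \to ((\Box \neg p \lor \neg r) \to q) is true.
  So \Box (r \to ((\Box \neg p \lor \neg r) \to q)) is true at w.
Satisfying worlds: {v, w, y}

3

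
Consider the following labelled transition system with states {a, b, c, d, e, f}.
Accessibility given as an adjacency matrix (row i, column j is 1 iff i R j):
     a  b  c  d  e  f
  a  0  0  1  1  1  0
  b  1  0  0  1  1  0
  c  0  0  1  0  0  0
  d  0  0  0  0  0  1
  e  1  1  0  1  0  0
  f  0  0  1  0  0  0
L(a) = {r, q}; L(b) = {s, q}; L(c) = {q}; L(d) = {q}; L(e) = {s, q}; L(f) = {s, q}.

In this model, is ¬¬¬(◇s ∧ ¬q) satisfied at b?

At b: ¬¬(◇s ∧ ¬q) is false, so ¬¬¬(◇s ∧ ¬q) is true.
  At b: ¬(◇s ∧ ¬q) is true, so ¬¬(◇s ∧ ¬q) is false.
    At b: ◇s ∧ ¬q is false, so ¬(◇s ∧ ¬q) is true.
      At b: ◇s is true, ¬q is false, so ◇s ∧ ¬q is false.

Yes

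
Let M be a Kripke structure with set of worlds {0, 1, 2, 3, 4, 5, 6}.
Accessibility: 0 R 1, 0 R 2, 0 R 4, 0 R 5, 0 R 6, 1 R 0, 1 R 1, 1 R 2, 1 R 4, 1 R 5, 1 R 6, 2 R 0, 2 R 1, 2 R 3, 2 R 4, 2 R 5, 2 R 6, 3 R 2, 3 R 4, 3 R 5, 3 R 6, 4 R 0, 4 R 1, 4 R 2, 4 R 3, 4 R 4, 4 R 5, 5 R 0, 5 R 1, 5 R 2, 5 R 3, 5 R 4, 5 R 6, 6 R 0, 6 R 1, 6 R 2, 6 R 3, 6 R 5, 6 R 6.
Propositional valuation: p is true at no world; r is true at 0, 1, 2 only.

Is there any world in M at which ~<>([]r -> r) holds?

No

Let φ = ~<>([]r -> r). Evaluate φ at each world:
  0 (successors {1, 2, 4, 5, 6}): φ is false.
  1 (successors {0, 1, 2, 4, 5, 6}): φ is false.
  2 (successors {0, 1, 3, 4, 5, 6}): φ is false.
  3 (successors {2, 4, 5, 6}): φ is false.
  4 (successors {0, 1, 2, 3, 4, 5}): φ is false.
  5 (successors {0, 1, 2, 3, 4, 6}): φ is false.
  6 (successors {0, 1, 2, 3, 5, 6}): φ is false.
For instance, at 3:
  At 3: <>([]r -> r) is true, so ~<>([]r -> r) is false.
    At 3: <>([]r -> r) requires []r -> r at some successor in {2, 4, 5, 6}.
      []r -> r holds at 2, so <>([]r -> r) is true at 3.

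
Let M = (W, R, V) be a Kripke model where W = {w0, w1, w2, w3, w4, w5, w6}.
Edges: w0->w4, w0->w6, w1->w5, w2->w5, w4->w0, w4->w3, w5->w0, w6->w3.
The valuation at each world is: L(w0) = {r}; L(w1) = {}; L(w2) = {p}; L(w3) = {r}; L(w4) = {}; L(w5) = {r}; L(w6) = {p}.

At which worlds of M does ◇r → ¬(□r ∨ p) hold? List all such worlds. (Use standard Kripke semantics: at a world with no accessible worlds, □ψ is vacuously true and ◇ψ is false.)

Let φ = ◇r → ¬(□r ∨ p). Evaluate φ at each world:
  w0 (successors {w4, w6}): φ is true.
  w1 (successors {w5}): φ is false.
  w2 (successors {w5}): φ is false.
  w3 (successors ∅): φ is true.
  w4 (successors {w0, w3}): φ is false.
  w5 (successors {w0}): φ is false.
  w6 (successors {w3}): φ is false.
For instance, at w6:
  At w6: ◇r is true, ¬(□r ∨ p) is false, so ◇r → ¬(□r ∨ p) is false.
    At w6: ◇r requires r at some successor in {w3}.
      r holds at w3, so ◇r is true at w6.
    At w6: □r ∨ p is true, so ¬(□r ∨ p) is false.
      At w6: □r is true, p is true, so □r ∨ p is true.
Satisfying worlds: {w0, w3}

w0, w3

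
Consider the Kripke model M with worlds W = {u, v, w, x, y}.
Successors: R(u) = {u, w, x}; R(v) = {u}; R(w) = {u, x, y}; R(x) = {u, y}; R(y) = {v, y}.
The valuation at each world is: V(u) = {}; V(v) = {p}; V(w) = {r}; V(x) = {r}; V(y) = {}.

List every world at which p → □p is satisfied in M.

u, w, x, y

Recall that □ψ holds at a world iff ψ holds at every accessible world, and ◇ψ holds iff ψ holds at some accessible world.
Let φ = p → □p. Evaluate φ at each world:
  u (successors {u, w, x}): φ is true.
  v (successors {u}): φ is false.
  w (successors {u, x, y}): φ is true.
  x (successors {u, y}): φ is true.
  y (successors {v, y}): φ is true.
For instance, at w:
  At w: p is false, □p is false, so p → □p is true.
    At w: □p requires p at every successor {u, x, y}.
      p fails at u, so □p is false at w.
Satisfying worlds: {u, w, x, y}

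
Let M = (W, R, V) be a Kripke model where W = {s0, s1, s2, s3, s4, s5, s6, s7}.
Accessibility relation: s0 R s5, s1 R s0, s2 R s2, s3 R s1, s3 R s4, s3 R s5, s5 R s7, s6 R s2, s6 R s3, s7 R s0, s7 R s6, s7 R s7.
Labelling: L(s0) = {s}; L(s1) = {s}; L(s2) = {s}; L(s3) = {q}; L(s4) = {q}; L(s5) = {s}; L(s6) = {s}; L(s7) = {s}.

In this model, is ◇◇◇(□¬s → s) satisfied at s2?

At s2: ◇◇◇(□¬s → s) requires ◇◇(□¬s → s) at some successor in {s2}.
  ◇◇(□¬s → s) holds at s2, so ◇◇◇(□¬s → s) is true at s2.
    At s2: ◇◇(□¬s → s) requires ◇(□¬s → s) at some successor in {s2}.
      ◇(□¬s → s) holds at s2, so ◇◇(□¬s → s) is true at s2.

Yes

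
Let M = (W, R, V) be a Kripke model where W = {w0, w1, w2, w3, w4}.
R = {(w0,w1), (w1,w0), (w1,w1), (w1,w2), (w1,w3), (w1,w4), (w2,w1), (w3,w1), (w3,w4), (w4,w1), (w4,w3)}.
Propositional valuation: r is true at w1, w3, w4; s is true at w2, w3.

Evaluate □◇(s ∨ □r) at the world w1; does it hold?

Recall that □ψ holds at a world iff ψ holds at every accessible world, and ◇ψ holds iff ψ holds at some accessible world.
At w1: □◇(s ∨ □r) requires ◇(s ∨ □r) at every successor {w0, w1, w2, w3, w4}.
  ◇(s ∨ □r) fails at w0, so □◇(s ∨ □r) is false at w1.
    At w0: ◇(s ∨ □r) requires s ∨ □r at some successor in {w1}.
      At w1: s ∨ □r is false.
    So ◇(s ∨ □r) is false at w0.

No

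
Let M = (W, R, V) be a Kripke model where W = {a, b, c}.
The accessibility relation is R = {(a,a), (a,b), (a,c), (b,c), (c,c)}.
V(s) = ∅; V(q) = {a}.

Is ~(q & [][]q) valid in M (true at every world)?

Let φ = ~(q & [][]q). Evaluate φ at each world:
  a (successors {a, b, c}): φ is true.
  b (successors {c}): φ is true.
  c (successors {c}): φ is true.
For instance, at b:
  At b: q & [][]q is false, so ~(q & [][]q) is true.
    At b: q is false, [][]q is false, so q & [][]q is false.
      At b: [][]q requires []q at every successor {c}.
        []q fails at c, so [][]q is false at b.

Yes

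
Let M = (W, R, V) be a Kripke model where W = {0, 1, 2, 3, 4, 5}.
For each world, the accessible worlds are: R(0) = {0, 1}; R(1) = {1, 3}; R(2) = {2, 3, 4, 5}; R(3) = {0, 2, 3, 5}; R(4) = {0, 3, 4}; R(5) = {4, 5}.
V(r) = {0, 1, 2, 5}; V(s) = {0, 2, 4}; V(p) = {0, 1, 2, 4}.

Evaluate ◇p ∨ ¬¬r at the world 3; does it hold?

Yes

Recall that ◇ψ holds at a world iff ψ holds at some accessible world.
At 3: ◇p is true, ¬¬r is false, so ◇p ∨ ¬¬r is true.
  At 3: ◇p requires p at some successor in {0, 2, 3, 5}.
    p holds at 0, so ◇p is true at 3.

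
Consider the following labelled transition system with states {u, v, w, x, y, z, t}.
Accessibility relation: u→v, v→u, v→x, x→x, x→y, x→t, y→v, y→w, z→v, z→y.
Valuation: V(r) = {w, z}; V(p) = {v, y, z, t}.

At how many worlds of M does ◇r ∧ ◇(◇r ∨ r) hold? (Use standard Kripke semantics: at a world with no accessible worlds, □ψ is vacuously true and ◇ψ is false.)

1

Recall that ◇ψ holds at a world iff ψ holds at some accessible world.
Let φ = ◇r ∧ ◇(◇r ∨ r). Evaluate φ at each world:
  u (successors {v}): φ is false.
  v (successors {u, x}): φ is false.
  w (successors ∅): φ is false.
  x (successors {x, y, t}): φ is false.
  y (successors {v, w}): φ is true.
  z (successors {v, y}): φ is false.
  t (successors ∅): φ is false.
For instance, at y:
  At y: ◇r is true, ◇(◇r ∨ r) is true, so ◇r ∧ ◇(◇r ∨ r) is true.
    At y: ◇r requires r at some successor in {v, w}.
      r holds at w, so ◇r is true at y.
    At y: ◇(◇r ∨ r) requires ◇r ∨ r at some successor in {v, w}.
      ◇r ∨ r holds at w, so ◇(◇r ∨ r) is true at y.
Satisfying worlds: {y}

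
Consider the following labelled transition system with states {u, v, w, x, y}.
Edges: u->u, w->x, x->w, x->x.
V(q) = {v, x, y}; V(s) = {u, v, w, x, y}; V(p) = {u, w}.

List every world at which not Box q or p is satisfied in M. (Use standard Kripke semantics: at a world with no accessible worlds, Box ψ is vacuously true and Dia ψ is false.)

Let φ = not Box q or p. Evaluate φ at each world:
  u (successors {u}): φ is true.
  v (successors ∅): φ is false.
  w (successors {x}): φ is true.
  x (successors {w, x}): φ is true.
  y (successors ∅): φ is false.
For instance, at x:
  At x: not Box q is true, p is false, so not Box q or p is true.
    At x: Box q is false, so not Box q is true.
      At x: Box q requires q at every successor {w, x}.
        q fails at w, so Box q is false at x.
Satisfying worlds: {u, w, x}

u, w, x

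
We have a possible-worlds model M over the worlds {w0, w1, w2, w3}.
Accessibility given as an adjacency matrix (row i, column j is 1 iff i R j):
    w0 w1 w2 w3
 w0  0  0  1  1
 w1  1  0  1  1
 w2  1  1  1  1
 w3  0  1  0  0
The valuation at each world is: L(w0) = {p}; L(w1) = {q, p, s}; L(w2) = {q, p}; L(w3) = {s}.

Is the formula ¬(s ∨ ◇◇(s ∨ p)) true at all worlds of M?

Let φ = ¬(s ∨ ◇◇(s ∨ p)). Evaluate φ at each world:
  w0 (successors {w2, w3}): φ is false.
  w1 (successors {w0, w2, w3}): φ is false.
  w2 (successors {w0, w1, w2, w3}): φ is false.
  w3 (successors {w1}): φ is false.
Detail at w0 (counterexample):
  At w0: s ∨ ◇◇(s ∨ p) is true, so ¬(s ∨ ◇◇(s ∨ p)) is false.
    At w0: s is false, ◇◇(s ∨ p) is true, so s ∨ ◇◇(s ∨ p) is true.
      At w0: ◇◇(s ∨ p) requires ◇(s ∨ p) at some successor in {w2, w3}.
        ◇(s ∨ p) holds at w2, so ◇◇(s ∨ p) is true at w0.

No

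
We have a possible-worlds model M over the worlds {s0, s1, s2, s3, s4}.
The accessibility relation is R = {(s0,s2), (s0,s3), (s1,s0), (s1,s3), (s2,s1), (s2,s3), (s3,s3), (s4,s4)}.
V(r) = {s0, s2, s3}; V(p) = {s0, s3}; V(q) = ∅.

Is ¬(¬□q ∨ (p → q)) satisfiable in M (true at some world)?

Recall that □ψ holds at a world iff ψ holds at every accessible world, and ◇ψ holds iff ψ holds at some accessible world.
Let φ = ¬(¬□q ∨ (p → q)). Evaluate φ at each world:
  s0 (successors {s2, s3}): φ is false.
  s1 (successors {s0, s3}): φ is false.
  s2 (successors {s1, s3}): φ is false.
  s3 (successors {s3}): φ is false.
  s4 (successors {s4}): φ is false.
For instance, at s4:
  At s4: ¬□q ∨ (p → q) is true, so ¬(¬□q ∨ (p → q)) is false.
    At s4: ¬□q is true, p → q is true, so ¬□q ∨ (p → q) is true.
      At s4: □q is false, so ¬□q is true.

No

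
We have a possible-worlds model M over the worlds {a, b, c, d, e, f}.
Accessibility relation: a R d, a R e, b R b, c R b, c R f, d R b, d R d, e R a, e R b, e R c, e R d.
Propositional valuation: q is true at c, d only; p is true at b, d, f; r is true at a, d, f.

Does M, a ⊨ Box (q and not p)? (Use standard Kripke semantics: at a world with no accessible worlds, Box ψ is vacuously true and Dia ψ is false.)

No

At a: Box (q and not p) requires q and not p at every successor {d, e}.
  q and not p fails at d, so Box (q and not p) is false at a.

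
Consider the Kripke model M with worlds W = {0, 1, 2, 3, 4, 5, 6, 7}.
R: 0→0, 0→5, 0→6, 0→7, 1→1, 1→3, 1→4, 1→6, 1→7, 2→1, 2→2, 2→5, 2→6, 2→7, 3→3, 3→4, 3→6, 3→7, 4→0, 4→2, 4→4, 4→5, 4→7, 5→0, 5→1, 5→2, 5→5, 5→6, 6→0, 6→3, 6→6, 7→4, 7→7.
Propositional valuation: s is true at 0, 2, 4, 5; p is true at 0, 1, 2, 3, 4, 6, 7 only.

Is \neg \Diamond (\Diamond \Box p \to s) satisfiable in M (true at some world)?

No

Let φ = \neg \Diamond (\Diamond \Box p \to s). Evaluate φ at each world:
  0 (successors {0, 5, 6, 7}): φ is false.
  1 (successors {1, 3, 4, 6, 7}): φ is false.
  2 (successors {1, 2, 5, 6, 7}): φ is false.
  3 (successors {3, 4, 6, 7}): φ is false.
  4 (successors {0, 2, 4, 5, 7}): φ is false.
  5 (successors {0, 1, 2, 5, 6}): φ is false.
  6 (successors {0, 3, 6}): φ is false.
  7 (successors {4, 7}): φ is false.
For instance, at 0:
  At 0: \Diamond (\Diamond \Box p \to s) is true, so \neg \Diamond (\Diamond \Box p \to s) is false.
    At 0: \Diamond (\Diamond \Box p \to s) requires \Diamond \Box p \to s at some successor in {0, 5, 6, 7}.
      \Diamond \Box p \to s holds at 0, so \Diamond (\Diamond \Box p \to s) is true at 0.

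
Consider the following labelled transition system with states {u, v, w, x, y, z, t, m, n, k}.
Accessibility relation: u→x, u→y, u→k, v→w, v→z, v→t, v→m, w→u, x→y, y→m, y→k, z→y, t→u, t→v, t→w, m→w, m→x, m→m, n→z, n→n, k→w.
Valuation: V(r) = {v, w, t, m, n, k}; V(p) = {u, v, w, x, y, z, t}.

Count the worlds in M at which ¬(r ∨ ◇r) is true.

Recall that ◇ψ holds at a world iff ψ holds at some accessible world.
Let φ = ¬(r ∨ ◇r). Evaluate φ at each world:
  u (successors {x, y, k}): φ is false.
  v (successors {w, z, t, m}): φ is false.
  w (successors {u}): φ is false.
  x (successors {y}): φ is true.
  y (successors {m, k}): φ is false.
  z (successors {y}): φ is true.
  t (successors {u, v, w}): φ is false.
  m (successors {w, x, m}): φ is false.
  n (successors {z, n}): φ is false.
  k (successors {w}): φ is false.
For instance, at n:
  At n: r ∨ ◇r is true, so ¬(r ∨ ◇r) is false.
    At n: r is true, ◇r is true, so r ∨ ◇r is true.
      At n: ◇r requires r at some successor in {z, n}.
        r holds at n, so ◇r is true at n.
Satisfying worlds: {x, z}

2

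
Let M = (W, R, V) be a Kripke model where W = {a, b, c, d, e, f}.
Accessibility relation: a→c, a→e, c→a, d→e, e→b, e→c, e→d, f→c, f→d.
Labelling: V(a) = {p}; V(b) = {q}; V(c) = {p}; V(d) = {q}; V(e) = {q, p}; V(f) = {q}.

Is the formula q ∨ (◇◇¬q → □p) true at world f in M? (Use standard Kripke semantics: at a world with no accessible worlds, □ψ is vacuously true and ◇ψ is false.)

Yes

At f: q is true, ◇◇¬q → □p is false, so q ∨ (◇◇¬q → □p) is true.
  At f: ◇◇¬q is true, □p is false, so ◇◇¬q → □p is false.
    At f: ◇◇¬q requires ◇¬q at some successor in {c, d}.
      ◇¬q holds at c, so ◇◇¬q is true at f.
    At f: □p requires p at every successor {c, d}.
      p fails at d, so □p is false at f.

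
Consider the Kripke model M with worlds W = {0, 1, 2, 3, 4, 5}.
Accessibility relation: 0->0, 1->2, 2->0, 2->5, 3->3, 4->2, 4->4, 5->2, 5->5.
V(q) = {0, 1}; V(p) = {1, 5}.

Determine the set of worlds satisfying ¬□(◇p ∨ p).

Let φ = ¬□(◇p ∨ p). Evaluate φ at each world:
  0 (successors {0}): φ is true.
  1 (successors {2}): φ is false.
  2 (successors {0, 5}): φ is true.
  3 (successors {3}): φ is true.
  4 (successors {2, 4}): φ is true.
  5 (successors {2, 5}): φ is false.
For instance, at 3:
  At 3: □(◇p ∨ p) is false, so ¬□(◇p ∨ p) is true.
    At 3: □(◇p ∨ p) requires ◇p ∨ p at every successor {3}.
      ◇p ∨ p fails at 3, so □(◇p ∨ p) is false at 3.
Satisfying worlds: {0, 2, 3, 4}

0, 2, 3, 4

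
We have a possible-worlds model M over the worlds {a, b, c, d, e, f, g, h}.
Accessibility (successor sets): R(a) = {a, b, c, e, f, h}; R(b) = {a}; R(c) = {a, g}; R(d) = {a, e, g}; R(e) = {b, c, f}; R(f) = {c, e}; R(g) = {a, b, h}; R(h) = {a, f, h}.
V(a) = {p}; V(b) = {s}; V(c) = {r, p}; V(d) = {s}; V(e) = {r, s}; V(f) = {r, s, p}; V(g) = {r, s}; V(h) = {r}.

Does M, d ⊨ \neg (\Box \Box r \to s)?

No

At d: \Box \Box r \to s is true, so \neg (\Box \Box r \to s) is false.
  At d: \Box \Box r is false, s is true, so \Box \Box r \to s is true.
    At d: \Box \Box r requires \Box r at every successor {a, e, g}.
      \Box r fails at a, so \Box \Box r is false at d.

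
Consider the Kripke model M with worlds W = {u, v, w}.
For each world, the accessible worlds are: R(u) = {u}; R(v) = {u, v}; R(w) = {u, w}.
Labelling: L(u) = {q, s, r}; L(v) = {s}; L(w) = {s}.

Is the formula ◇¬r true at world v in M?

At v: ◇¬r requires ¬r at some successor in {u, v}.
  ¬r holds at v, so ◇¬r is true at v.

Yes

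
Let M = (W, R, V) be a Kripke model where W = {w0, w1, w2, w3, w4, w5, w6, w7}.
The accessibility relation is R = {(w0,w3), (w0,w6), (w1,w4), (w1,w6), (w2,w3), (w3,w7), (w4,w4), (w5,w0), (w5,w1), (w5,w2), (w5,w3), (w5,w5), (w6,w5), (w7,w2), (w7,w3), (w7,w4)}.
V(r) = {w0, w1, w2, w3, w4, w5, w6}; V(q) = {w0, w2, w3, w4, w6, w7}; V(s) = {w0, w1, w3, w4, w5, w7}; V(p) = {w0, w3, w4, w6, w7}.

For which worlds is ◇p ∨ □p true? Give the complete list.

Let φ = ◇p ∨ □p. Evaluate φ at each world:
  w0 (successors {w3, w6}): φ is true.
  w1 (successors {w4, w6}): φ is true.
  w2 (successors {w3}): φ is true.
  w3 (successors {w7}): φ is true.
  w4 (successors {w4}): φ is true.
  w5 (successors {w0, w1, w2, w3, w5}): φ is true.
  w6 (successors {w5}): φ is false.
  w7 (successors {w2, w3, w4}): φ is true.
For instance, at w6:
  At w6: ◇p is false, □p is false, so ◇p ∨ □p is false.
    At w6: ◇p requires p at some successor in {w5}.
      At w5: p is false.
    So ◇p is false at w6.
    At w6: □p requires p at every successor {w5}.
      p fails at w5, so □p is false at w6.
Satisfying worlds: {w0, w1, w2, w3, w4, w5, w7}

w0, w1, w2, w3, w4, w5, w7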